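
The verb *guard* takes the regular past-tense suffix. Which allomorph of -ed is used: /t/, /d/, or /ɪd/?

/ɪd/

The stem *guard* ends in /t/ or /d/.
The -ed suffix is realized as /ɪd/ after /t, d/; as /t/ after other voiceless consonants; and as /d/ after other voiced sounds.
So -ed on *guard* is pronounced /ɪd/.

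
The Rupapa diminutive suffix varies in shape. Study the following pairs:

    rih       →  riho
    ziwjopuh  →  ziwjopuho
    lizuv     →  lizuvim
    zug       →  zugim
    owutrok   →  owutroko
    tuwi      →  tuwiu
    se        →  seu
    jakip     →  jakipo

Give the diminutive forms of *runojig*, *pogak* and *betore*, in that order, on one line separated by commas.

The suffix is conditioned by the final sound: -o when the stem ends in a voiceless consonant (*rih*, *ziwjopuh*, *owutrok*, *jakip*); -im when the stem ends in a voiced consonant (*lizuv*, *zug*); -u when the stem ends in a vowel (*tuwi*, *se*).
The final sound of *runojig* is /g/, which is a voiced consonant, so the suffix is -im, giving *runojigim*.
*pogak* — final sound /k/ (a voiceless consonant) → -o → *pogako*.
The final sound of *betore* is /e/, which is a vowel, so the suffix is -u, giving *betoreu*.

runojigim, pogako, betoreu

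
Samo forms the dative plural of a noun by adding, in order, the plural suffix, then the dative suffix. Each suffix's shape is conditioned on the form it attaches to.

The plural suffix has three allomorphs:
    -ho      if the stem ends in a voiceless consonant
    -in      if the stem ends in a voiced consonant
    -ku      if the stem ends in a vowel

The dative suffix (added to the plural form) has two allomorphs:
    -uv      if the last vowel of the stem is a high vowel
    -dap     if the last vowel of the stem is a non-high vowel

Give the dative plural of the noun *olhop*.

olhophodap

*olhop* — final sound /p/ (a voiceless consonant) → -ho → *olhopho*.
The last vowel of the plural form *olhopho* is /o/, which is a non-high vowel, so the dative suffix is -dap, giving *olhophodap*.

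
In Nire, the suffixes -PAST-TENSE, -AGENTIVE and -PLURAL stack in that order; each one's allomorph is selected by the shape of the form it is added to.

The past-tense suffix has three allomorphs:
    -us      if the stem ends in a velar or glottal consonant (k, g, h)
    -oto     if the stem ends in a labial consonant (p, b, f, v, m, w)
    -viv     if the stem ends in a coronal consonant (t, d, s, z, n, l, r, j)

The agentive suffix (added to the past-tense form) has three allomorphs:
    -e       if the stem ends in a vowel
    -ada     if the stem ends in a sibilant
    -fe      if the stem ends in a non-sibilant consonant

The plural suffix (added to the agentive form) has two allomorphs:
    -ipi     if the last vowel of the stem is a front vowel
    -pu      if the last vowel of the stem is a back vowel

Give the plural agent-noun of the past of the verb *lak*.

lakusadapu

The final consonant of *lak* is /k/, which is velar/glottal, so the past-tense suffix is -us, giving *lakus*.
Since the final sound of the past-tense form *lakus* is /s/ (a sibilant), it takes -ada, giving *lakusada*.
The last vowel of the agentive form *lakusada* is /a/, which is a back vowel, so the plural suffix is -pu, giving *lakusadapu*.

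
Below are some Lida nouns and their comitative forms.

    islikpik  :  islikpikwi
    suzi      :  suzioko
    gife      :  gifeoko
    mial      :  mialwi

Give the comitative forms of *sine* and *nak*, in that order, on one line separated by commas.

Looking at the final sound of each stem: -wi when the stem ends in a consonant (*islikpik*, *mial*); -oko when the stem ends in a vowel (*suzi*, *gife*).
The final sound of *sine* is /e/, which is a vowel, so the suffix is -oko, giving *sineoko*.
The final sound of *nak* is /k/, which is a consonant, so the suffix is -wi, giving *nakwi*.

sineoko, nakwi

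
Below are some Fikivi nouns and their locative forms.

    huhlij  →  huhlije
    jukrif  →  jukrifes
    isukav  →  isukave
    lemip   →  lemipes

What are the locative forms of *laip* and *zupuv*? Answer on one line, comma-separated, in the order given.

Looking at the final consonant of each stem: -es when the stem ends in a voiceless consonant (*jukrif*, *lemip*); -e when the stem ends in a voiced consonant (*huhlij*, *isukav*).
The final consonant of *laip* is /p/, which is voiceless, so the suffix is -es, giving *laipes*.
Since the final consonant of *zupuv* is /v/ (voiced), it takes -e, giving *zupuve*.

laipes, zupuve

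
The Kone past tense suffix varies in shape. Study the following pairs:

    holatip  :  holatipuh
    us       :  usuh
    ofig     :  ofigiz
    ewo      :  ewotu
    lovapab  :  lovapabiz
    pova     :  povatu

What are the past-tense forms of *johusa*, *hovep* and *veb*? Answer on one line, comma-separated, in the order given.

johusatu, hovepuh, vebiz

Looking at the final sound of each stem: -uh when the stem ends in a voiceless consonant (*holatip*, *us*); -iz when the stem ends in a voiced consonant (*ofig*, *lovapab*); -tu when the stem ends in a vowel (*ewo*, *pova*).
*johusa*: final sound = /a/, a vowel → -tu → *johusatu*.
*hovep*: final sound = /p/, a voiceless consonant → -uh → *hovepuh*.
*veb*: final sound = /b/, a voiced consonant → -iz → *vebiz*.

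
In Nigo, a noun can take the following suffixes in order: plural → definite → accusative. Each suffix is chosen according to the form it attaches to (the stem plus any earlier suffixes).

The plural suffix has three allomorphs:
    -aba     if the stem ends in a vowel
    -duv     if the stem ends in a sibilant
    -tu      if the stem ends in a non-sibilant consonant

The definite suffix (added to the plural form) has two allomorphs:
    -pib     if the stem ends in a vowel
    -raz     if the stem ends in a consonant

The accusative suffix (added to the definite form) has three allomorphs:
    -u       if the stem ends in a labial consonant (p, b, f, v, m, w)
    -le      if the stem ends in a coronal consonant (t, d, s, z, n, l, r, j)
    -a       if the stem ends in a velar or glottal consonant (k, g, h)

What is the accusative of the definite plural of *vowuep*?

vowueptupibu

The final sound of *vowuep* is /p/, which is a non-sibilant consonant, so the plural suffix is -tu, giving *vowueptu*.
The plural form *vowueptu*: final sound = /u/, a vowel → -pib → *vowueptupib*.
The definite form *vowueptupib* — final consonant /b/ (labial) → -u → *vowueptupibu*.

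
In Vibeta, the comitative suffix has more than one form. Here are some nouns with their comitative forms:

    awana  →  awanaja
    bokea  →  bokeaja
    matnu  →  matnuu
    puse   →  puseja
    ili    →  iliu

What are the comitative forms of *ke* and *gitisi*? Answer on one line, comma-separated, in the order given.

keja, gitisiu

The pattern is height harmony: -u when the last vowel of the stem is a high vowel (*matnu*, *ili*); -ja when the last vowel of the stem is a non-high vowel (*awana*, *bokea*, *puse*).
*ke*: last vowel = /e/, a non-high vowel → -ja → *keja*.
*gitisi* — last vowel /i/ (a high vowel) → -u → *gitisiu*.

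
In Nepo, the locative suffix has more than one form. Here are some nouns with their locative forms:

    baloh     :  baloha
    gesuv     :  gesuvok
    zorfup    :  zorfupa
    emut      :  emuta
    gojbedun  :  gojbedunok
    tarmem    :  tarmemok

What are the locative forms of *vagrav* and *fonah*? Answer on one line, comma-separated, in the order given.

The pattern is voicing of the final consonant: -a when the stem ends in a voiceless consonant (*baloh*, *zorfup*, *emut*); -ok when the stem ends in a voiced consonant (*gesuv*, *gojbedun*, *tarmem*).
The final consonant of *vagrav* is /v/, which is voiced, so the suffix is -ok, giving *vagravok*.
The final consonant of *fonah* is /h/, which is voiceless, so the suffix is -a, giving *fonaha*.

vagravok, fonaha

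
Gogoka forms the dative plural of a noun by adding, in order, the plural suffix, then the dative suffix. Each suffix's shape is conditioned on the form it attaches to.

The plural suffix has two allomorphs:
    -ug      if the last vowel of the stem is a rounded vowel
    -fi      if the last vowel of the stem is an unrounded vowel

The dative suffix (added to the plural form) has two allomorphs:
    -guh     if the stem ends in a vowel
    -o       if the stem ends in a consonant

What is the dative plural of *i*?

*i*: last vowel = /i/, an unrounded vowel → -fi → *ifi*.
The final sound of the plural form *ifi* is /i/, which is a vowel, so the dative suffix is -guh, giving *ifiguh*.

ifiguh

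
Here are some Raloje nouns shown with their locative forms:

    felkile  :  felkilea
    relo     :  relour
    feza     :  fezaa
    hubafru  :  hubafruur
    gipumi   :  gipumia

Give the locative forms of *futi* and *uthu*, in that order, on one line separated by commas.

futia, uthuur

The suffix is conditioned by the last vowel: -ur when the last vowel of the stem is a rounded vowel (*relo*, *hubafru*); -a when the last vowel of the stem is an unrounded vowel (*felkile*, *feza*, *gipumi*).
The last vowel of *futi* is /i/, which is an unrounded vowel, so the suffix is -a, giving *futia*.
Since the last vowel of *uthu* is /u/ (a rounded vowel), it takes -ur, giving *uthuur*.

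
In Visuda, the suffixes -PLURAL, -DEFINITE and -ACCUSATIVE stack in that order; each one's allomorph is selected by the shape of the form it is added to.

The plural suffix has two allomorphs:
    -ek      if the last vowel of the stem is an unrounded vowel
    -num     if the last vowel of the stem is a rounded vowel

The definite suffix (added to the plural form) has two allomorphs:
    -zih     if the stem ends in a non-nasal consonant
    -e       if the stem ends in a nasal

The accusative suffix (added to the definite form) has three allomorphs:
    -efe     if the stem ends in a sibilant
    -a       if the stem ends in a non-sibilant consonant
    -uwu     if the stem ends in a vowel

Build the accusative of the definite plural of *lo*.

lonumeuwu

Since the last vowel of *lo* is /o/ (a rounded vowel), it takes -num, giving *lonum*.
The plural form *lonum*: final consonant = /m/, a nasal → -e → *lonume*.
Since the final sound of the definite form *lonume* is /e/ (a vowel), it takes -uwu, giving *lonumeuwu*.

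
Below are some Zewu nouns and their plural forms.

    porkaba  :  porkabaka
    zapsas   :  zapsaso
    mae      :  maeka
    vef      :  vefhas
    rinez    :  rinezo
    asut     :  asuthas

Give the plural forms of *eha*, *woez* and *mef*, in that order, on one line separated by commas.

ehaka, woezo, mefhas

The suffix is conditioned by the final sound: -o when the stem ends in a sibilant (*zapsas*, *rinez*); -has when the stem ends in a non-sibilant consonant (*vef*, *asut*); -ka when the stem ends in a vowel (*porkaba*, *mae*).
*eha* — final sound /a/ (a vowel) → -ka → *ehaka*.
The final sound of *woez* is /z/, which is a sibilant, so the suffix is -o, giving *woezo*.
Since the final sound of *mef* is /f/ (a non-sibilant consonant), it takes -has, giving *mefhas*.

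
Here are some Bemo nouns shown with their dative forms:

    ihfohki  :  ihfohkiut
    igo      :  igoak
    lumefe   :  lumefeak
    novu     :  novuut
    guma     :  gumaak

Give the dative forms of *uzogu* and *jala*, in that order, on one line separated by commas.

The pattern is height harmony: -ut when the last vowel of the stem is a high vowel (*ihfohki*, *novu*); -ak when the last vowel of the stem is a non-high vowel (*igo*, *lumefe*, *guma*).
*uzogu*: last vowel = /u/, a high vowel → -ut → *uzoguut*.
The last vowel of *jala* is /a/, which is a non-high vowel, so the suffix is -ak, giving *jalaak*.

uzoguut, jalaak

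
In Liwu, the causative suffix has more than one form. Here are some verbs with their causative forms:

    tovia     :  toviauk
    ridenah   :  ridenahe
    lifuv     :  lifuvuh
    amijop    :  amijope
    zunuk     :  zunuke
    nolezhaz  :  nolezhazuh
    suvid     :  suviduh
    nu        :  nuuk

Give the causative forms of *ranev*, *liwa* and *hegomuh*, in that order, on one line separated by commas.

ranevuh, liwauk, hegomuhe

Looking at the final sound of each stem: -e when the stem ends in a voiceless consonant (*ridenah*, *amijop*, *zunuk*); -uh when the stem ends in a voiced consonant (*lifuv*, *nolezhaz*, *suvid*); -uk when the stem ends in a vowel (*tovia*, *nu*).
*ranev*: final sound = /v/, a voiced consonant → -uh → *ranevuh*.
The final sound of *liwa* is /a/, which is a vowel, so the suffix is -uk, giving *liwauk*.
The final sound of *hegomuh* is /h/, which is a voiceless consonant, so the suffix is -e, giving *hegomuhe*.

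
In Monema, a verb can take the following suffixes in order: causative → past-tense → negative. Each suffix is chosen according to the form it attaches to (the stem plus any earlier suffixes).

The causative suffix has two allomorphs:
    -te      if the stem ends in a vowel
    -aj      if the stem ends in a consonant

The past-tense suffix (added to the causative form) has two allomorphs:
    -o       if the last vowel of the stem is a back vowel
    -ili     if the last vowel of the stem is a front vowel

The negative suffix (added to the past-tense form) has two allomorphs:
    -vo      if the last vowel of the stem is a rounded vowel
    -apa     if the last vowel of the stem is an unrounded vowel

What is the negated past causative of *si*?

siteiliapa

*si* — final sound /i/ (a vowel) → -te → *site*.
The causative form *site* — last vowel /e/ (a front vowel) → -ili → *siteili*.
The past-tense form *siteili* — last vowel /i/ (an unrounded vowel) → -apa → *siteiliapa*.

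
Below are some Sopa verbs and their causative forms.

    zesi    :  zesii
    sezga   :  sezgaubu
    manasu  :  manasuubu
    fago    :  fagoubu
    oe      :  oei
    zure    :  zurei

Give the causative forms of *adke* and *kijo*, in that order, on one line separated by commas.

Looking at the last vowel of each stem: -i when the last vowel of the stem is a front vowel (*zesi*, *oe*, *zure*); -ubu when the last vowel of the stem is a back vowel (*sezga*, *manasu*, *fago*).
*adke*: last vowel = /e/, a front vowel → -i → *adkei*.
Since the last vowel of *kijo* is /o/ (a back vowel), it takes -ubu, giving *kijoubu*.

adkei, kijoubu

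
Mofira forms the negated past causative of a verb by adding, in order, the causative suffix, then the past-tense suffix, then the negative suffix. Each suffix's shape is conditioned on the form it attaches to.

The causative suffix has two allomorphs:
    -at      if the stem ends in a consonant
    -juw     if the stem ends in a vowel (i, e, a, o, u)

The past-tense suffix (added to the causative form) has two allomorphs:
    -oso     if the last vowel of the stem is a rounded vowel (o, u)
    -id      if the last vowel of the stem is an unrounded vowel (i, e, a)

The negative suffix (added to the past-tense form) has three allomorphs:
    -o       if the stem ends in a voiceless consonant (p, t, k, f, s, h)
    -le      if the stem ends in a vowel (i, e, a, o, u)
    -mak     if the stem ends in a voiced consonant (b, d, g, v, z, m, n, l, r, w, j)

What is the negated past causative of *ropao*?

ropaojuwosole

Since the final sound of *ropao* is /o/ (a vowel), it takes -juw, giving *ropaojuw*.
The last vowel of the causative form *ropaojuw* is /u/, which is a rounded vowel, so the past-tense suffix is -oso, giving *ropaojuwoso*.
The final sound of the past-tense form *ropaojuwoso* is /o/, which is a vowel, so the negative suffix is -le, giving *ropaojuwosole*.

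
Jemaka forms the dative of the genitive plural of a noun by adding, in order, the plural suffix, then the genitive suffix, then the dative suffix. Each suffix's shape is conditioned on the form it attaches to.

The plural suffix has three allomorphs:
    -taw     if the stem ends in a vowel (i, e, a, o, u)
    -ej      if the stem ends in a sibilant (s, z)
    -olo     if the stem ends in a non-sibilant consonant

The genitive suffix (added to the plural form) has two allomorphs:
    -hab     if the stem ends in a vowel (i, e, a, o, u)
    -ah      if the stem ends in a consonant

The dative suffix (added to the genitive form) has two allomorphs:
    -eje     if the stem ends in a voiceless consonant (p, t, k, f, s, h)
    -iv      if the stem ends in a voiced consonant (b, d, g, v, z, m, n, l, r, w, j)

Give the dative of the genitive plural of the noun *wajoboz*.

Since the final sound of *wajoboz* is /z/ (a sibilant), it takes -ej, giving *wajobozej*.
Since the final sound of the plural form *wajobozej* is /j/ (a consonant), it takes -ah, giving *wajobozejah*.
Since the final consonant of the genitive form *wajobozejah* is /h/ (voiceless), it takes -eje, giving *wajobozejaheje*.

wajobozejaheje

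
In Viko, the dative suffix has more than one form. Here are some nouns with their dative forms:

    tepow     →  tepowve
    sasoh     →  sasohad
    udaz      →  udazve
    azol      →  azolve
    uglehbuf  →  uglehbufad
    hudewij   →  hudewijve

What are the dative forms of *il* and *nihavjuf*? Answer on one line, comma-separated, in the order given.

ilve, nihavjufad

Looking at the final consonant of each stem: -ad when the stem ends in a voiceless consonant (*sasoh*, *uglehbuf*); -ve when the stem ends in a voiced consonant (*tepow*, *udaz*, *azol*, *hudewij*).
The final consonant of *il* is /l/, which is voiced, so the suffix is -ve, giving *ilve*.
The final consonant of *nihavjuf* is /f/, which is voiceless, so the suffix is -ad, giving *nihavjufad*.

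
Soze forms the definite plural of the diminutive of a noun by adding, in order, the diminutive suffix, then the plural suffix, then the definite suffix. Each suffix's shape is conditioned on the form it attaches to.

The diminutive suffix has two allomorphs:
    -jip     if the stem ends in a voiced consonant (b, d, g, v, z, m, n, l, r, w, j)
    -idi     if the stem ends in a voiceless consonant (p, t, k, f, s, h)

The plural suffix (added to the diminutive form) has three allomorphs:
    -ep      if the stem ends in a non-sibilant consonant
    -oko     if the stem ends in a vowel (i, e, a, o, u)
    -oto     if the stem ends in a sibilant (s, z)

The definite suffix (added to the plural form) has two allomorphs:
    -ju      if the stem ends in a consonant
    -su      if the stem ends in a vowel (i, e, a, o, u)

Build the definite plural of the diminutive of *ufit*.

Since the final consonant of *ufit* is /t/ (voiceless), it takes -idi, giving *ufitidi*.
Since the final sound of the diminutive form *ufitidi* is /i/ (a vowel), it takes -oko, giving *ufitidioko*.
The plural form *ufitidioko*: final sound = /o/, a vowel → -su → *ufitidiokosu*.

ufitidiokosu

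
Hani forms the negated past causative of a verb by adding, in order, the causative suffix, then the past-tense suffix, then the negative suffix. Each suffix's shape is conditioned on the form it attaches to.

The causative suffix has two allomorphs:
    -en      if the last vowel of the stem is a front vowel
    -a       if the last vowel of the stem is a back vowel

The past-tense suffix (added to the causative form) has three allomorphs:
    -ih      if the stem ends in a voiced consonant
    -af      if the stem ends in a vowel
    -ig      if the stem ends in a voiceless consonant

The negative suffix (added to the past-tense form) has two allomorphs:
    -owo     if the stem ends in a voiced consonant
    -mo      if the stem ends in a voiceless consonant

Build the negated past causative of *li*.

lienihmo

The last vowel of *li* is /i/, which is a front vowel, so the causative suffix is -en, giving *lien*.
The causative form *lien* — final sound /n/ (a voiced consonant) → -ih → *lienih*.
The past-tense form *lienih* — final consonant /h/ (voiceless) → -mo → *lienihmo*.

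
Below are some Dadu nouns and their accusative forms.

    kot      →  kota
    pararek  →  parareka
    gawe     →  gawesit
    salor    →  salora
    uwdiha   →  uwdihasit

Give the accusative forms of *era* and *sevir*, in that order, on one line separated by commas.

Looking at the final sound of each stem: -a when the stem ends in a consonant (*kot*, *pararek*, *salor*); -sit when the stem ends in a vowel (*gawe*, *uwdiha*).
*era* — final sound /a/ (a vowel) → -sit → *erasit*.
Since the final sound of *sevir* is /r/ (a consonant), it takes -a, giving *sevira*.

erasit, sevira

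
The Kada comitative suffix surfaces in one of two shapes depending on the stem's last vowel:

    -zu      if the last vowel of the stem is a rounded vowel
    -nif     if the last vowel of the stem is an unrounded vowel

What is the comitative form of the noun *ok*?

The last vowel of *ok* is /o/, which is a rounded vowel, so the suffix is -zu, giving *okzu*.

okzu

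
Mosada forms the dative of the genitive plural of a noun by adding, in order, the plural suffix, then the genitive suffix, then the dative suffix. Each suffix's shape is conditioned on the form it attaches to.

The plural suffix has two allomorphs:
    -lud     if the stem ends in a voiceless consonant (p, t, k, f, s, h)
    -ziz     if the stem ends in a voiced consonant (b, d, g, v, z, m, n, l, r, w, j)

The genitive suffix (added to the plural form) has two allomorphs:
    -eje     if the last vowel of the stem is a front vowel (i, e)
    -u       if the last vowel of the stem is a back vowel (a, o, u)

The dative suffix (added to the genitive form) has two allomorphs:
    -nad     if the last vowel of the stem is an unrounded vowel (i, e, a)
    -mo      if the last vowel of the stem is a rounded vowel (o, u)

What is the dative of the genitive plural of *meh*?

mehludumo

*meh*: final consonant = /h/, voiceless → -lud → *mehlud*.
The last vowel of the plural form *mehlud* is /u/, which is a back vowel, so the genitive suffix is -u, giving *mehludu*.
The last vowel of the genitive form *mehludu* is /u/, which is a rounded vowel, so the dative suffix is -mo, giving *mehludumo*.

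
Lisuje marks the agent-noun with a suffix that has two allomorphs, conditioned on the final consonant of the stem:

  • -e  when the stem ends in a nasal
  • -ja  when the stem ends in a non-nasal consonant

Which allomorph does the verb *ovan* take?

*ovan*: final consonant = /n/, a nasal → -e.

-e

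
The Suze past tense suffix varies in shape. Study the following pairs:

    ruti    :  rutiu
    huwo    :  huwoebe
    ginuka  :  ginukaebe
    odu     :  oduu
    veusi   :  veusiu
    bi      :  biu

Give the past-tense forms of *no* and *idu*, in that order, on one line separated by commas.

noebe, iduu

The pattern is height harmony: -u when the last vowel of the stem is a high vowel (*ruti*, *odu*, *veusi*, *bi*); -ebe when the last vowel of the stem is a non-high vowel (*huwo*, *ginuka*).
Since the last vowel of *no* is /o/ (a non-high vowel), it takes -ebe, giving *noebe*.
Since the last vowel of *idu* is /u/ (a high vowel), it takes -u, giving *iduu*.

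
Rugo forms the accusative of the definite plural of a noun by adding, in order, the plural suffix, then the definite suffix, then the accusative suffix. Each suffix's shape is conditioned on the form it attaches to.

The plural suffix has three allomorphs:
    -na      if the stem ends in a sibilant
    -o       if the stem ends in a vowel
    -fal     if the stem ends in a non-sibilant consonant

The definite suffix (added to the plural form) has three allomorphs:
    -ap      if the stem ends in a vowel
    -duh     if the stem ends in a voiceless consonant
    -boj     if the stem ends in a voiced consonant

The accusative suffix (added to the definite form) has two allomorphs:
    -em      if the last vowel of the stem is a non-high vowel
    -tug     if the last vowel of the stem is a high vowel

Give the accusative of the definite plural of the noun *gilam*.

gilamfalbojem

*gilam* — final sound /m/ (a non-sibilant consonant) → -fal → *gilamfal*.
Since the final sound of the plural form *gilamfal* is /l/ (a voiced consonant), it takes -boj, giving *gilamfalboj*.
The last vowel of the definite form *gilamfalboj* is /o/, which is a non-high vowel, so the accusative suffix is -em, giving *gilamfalbojem*.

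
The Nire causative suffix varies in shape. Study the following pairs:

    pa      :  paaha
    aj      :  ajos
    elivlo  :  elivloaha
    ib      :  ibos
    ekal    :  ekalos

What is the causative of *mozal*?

The pattern is consonant vs. vowel: -os when the stem ends in a consonant (*aj*, *ib*, *ekal*); -aha when the stem ends in a vowel (*pa*, *elivlo*).
The final sound of *mozal* is /l/, which is a consonant, so the suffix is -os, giving *mozalos*.

mozalos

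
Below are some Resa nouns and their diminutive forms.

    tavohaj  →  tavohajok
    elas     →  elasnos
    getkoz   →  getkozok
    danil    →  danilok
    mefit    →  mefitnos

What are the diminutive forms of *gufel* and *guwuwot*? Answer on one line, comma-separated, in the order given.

gufelok, guwuwotnos

The pattern is voicing of the final consonant: -nos when the stem ends in a voiceless consonant (*elas*, *mefit*); -ok when the stem ends in a voiced consonant (*tavohaj*, *getkoz*, *danil*).
Since the final consonant of *gufel* is /l/ (voiced), it takes -ok, giving *gufelok*.
*guwuwot*: final consonant = /t/, voiceless → -nos → *guwuwotnos*.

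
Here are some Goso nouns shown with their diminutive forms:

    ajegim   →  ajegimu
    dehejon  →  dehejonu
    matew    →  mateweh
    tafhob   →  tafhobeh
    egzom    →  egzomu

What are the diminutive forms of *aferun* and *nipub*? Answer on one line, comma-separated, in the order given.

Looking at the final consonant of each stem: -u when the stem ends in a nasal (*ajegim*, *dehejon*, *egzom*); -eh when the stem ends in a non-nasal consonant (*matew*, *tafhob*).
*aferun*: final consonant = /n/, a nasal → -u → *aferunu*.
*nipub* — final consonant /b/ (non-nasal) → -eh → *nipubeh*.

aferunu, nipubeh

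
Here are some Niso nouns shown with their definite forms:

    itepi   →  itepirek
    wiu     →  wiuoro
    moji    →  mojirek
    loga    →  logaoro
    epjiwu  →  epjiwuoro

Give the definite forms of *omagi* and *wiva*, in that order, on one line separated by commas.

The pattern is front/back vowel harmony: -rek when the last vowel of the stem is a front vowel (*itepi*, *moji*); -oro when the last vowel of the stem is a back vowel (*wiu*, *loga*, *epjiwu*).
*omagi* — last vowel /i/ (a front vowel) → -rek → *omagirek*.
*wiva*: last vowel = /a/, a back vowel → -oro → *wivaoro*.

omagirek, wivaoro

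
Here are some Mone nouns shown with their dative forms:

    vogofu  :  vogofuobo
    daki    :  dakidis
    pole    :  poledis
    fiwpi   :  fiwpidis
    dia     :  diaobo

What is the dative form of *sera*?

The pattern is front/back vowel harmony: -dis when the last vowel of the stem is a front vowel (*daki*, *pole*, *fiwpi*); -obo when the last vowel of the stem is a back vowel (*vogofu*, *dia*).
*sera* — last vowel /a/ (a back vowel) → -obo → *seraobo*.

seraobo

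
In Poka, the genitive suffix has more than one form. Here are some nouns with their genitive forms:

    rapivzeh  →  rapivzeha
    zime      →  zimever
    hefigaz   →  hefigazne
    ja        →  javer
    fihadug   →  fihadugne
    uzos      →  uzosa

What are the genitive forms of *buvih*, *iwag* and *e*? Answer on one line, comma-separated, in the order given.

The suffix is conditioned by the final sound: -a when the stem ends in a voiceless consonant (*rapivzeh*, *uzos*); -ne when the stem ends in a voiced consonant (*hefigaz*, *fihadug*); -ver when the stem ends in a vowel (*zime*, *ja*).
The final sound of *buvih* is /h/, which is a voiceless consonant, so the suffix is -a, giving *buviha*.
*iwag* — final sound /g/ (a voiced consonant) → -ne → *iwagne*.
*e* — final sound /e/ (a vowel) → -ver → *ever*.

buviha, iwagne, ever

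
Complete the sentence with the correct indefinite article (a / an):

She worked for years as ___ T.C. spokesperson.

The indefinite article is chosen by the initial *sound* of the following word, not its spelling.
The initialism *T.C.* is read letter by letter; the first letter, T, is pronounced /tiː/, which begins with a consonant sound.
So the article is *a*: She worked for years as a T.C. spokesperson.

a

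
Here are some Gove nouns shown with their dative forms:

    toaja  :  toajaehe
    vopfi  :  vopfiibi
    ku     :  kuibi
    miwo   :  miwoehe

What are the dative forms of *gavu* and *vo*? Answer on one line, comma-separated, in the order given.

gavuibi, voehe

The alternation tracks the last vowel of the stem — -ibi when the last vowel of the stem is a high vowel (*vopfi*, *ku*); -ehe when the last vowel of the stem is a non-high vowel (*toaja*, *miwo*).
The last vowel of *gavu* is /u/, which is a high vowel, so the suffix is -ibi, giving *gavuibi*.
*vo*: last vowel = /o/, a non-high vowel → -ehe → *voehe*.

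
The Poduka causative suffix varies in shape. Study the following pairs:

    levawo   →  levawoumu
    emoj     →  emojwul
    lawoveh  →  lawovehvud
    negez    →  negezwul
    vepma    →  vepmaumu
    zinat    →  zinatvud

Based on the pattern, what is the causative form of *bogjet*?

bogjetvud

The pattern is voicing of the final sound: -vud when the stem ends in a voiceless consonant (*lawoveh*, *zinat*); -wul when the stem ends in a voiced consonant (*emoj*, *negez*); -umu when the stem ends in a vowel (*levawo*, *vepma*).
Since the final sound of *bogjet* is /t/ (a voiceless consonant), it takes -vud, giving *bogjetvud*.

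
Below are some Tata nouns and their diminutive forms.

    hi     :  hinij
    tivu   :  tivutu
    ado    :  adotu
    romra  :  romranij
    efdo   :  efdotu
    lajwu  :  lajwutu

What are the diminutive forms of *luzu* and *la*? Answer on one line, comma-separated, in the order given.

The suffix is conditioned by the last vowel: -tu when the last vowel of the stem is a rounded vowel (*tivu*, *ado*, *efdo*, *lajwu*); -nij when the last vowel of the stem is an unrounded vowel (*hi*, *romra*).
Since the last vowel of *luzu* is /u/ (a rounded vowel), it takes -tu, giving *luzutu*.
*la*: last vowel = /a/, an unrounded vowel → -nij → *lanij*.

luzutu, lanij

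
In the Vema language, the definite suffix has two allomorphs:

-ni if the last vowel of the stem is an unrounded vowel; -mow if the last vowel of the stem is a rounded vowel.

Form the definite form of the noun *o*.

*o*: last vowel = /o/, a rounded vowel → -mow → *omow*.

omow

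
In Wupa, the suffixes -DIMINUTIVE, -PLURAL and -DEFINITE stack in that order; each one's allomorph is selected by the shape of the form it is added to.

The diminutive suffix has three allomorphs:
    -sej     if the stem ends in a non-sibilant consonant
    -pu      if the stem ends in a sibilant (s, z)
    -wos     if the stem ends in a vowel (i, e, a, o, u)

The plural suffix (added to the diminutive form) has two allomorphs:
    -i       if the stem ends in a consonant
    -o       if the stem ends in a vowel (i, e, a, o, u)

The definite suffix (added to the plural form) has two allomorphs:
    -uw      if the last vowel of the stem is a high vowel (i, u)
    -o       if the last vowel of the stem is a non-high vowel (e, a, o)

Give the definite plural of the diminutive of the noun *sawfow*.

*sawfow*: final sound = /w/, a non-sibilant consonant → -sej → *sawfowsej*.
The final sound of the diminutive form *sawfowsej* is /j/, which is a consonant, so the plural suffix is -i, giving *sawfowseji*.
The last vowel of the plural form *sawfowseji* is /i/, which is a high vowel, so the definite suffix is -uw, giving *sawfowsejiuw*.

sawfowsejiuw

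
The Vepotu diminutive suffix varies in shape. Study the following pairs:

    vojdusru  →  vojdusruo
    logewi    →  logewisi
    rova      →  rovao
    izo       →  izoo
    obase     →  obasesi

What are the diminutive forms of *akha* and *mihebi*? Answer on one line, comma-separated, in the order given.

The alternation tracks the last vowel of the stem — -si when the last vowel of the stem is a front vowel (*logewi*, *obase*); -o when the last vowel of the stem is a back vowel (*vojdusru*, *rova*, *izo*).
*akha*: last vowel = /a/, a back vowel → -o → *akhao*.
*mihebi* — last vowel /i/ (a front vowel) → -si → *mihebisi*.

akhao, mihebisi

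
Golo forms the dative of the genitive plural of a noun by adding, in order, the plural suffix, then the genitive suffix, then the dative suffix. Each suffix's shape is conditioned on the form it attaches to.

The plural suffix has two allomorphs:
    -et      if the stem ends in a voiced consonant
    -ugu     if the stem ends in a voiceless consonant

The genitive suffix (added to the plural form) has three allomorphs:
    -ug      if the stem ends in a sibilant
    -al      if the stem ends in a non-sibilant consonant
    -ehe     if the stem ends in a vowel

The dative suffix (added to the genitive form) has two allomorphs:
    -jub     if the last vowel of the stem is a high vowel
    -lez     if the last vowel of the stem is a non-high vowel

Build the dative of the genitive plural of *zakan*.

zakanetallez

*zakan* — final consonant /n/ (voiced) → -et → *zakanet*.
The plural form *zakanet*: final sound = /t/, a non-sibilant consonant → -al → *zakanetal*.
The genitive form *zakanetal* — last vowel /a/ (a non-high vowel) → -lez → *zakanetallez*.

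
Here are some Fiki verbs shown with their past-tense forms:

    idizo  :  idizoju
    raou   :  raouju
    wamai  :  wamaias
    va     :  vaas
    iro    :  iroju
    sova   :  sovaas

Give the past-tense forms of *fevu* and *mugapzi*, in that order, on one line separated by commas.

fevuju, mugapzias

The alternation tracks the last vowel of the stem — -ju when the last vowel of the stem is a rounded vowel (*idizo*, *raou*, *iro*); -as when the last vowel of the stem is an unrounded vowel (*wamai*, *va*, *sova*).
Since the last vowel of *fevu* is /u/ (a rounded vowel), it takes -ju, giving *fevuju*.
*mugapzi* — last vowel /i/ (an unrounded vowel) → -as → *mugapzias*.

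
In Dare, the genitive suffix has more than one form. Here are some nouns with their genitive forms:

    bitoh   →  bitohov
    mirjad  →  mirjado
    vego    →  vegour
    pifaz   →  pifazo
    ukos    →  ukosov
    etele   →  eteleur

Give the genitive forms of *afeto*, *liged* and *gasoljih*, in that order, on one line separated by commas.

Looking at the final sound of each stem: -ov when the stem ends in a voiceless consonant (*bitoh*, *ukos*); -o when the stem ends in a voiced consonant (*mirjad*, *pifaz*); -ur when the stem ends in a vowel (*vego*, *etele*).
*afeto*: final sound = /o/, a vowel → -ur → *afetour*.
The final sound of *liged* is /d/, which is a voiced consonant, so the suffix is -o, giving *ligedo*.
*gasoljih* — final sound /h/ (a voiceless consonant) → -ov → *gasoljihov*.

afetour, ligedo, gasoljihov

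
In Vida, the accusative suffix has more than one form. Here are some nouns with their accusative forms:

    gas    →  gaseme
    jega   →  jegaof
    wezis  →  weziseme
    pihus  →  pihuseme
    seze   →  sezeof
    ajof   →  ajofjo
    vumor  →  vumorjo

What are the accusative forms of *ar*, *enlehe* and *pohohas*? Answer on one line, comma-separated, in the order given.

arjo, enleheof, pohohaseme

The pattern is sibilance of the final sound: -eme when the stem ends in a sibilant (*gas*, *wezis*, *pihus*); -jo when the stem ends in a non-sibilant consonant (*ajof*, *vumor*); -of when the stem ends in a vowel (*jega*, *seze*).
Since the final sound of *ar* is /r/ (a non-sibilant consonant), it takes -jo, giving *arjo*.
The final sound of *enlehe* is /e/, which is a vowel, so the suffix is -of, giving *enleheof*.
The final sound of *pohohas* is /s/, which is a sibilant, so the suffix is -eme, giving *pohohaseme*.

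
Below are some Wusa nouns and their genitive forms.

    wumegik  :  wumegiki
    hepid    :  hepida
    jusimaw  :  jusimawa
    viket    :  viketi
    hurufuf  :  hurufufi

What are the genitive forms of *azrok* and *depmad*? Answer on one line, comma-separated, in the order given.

The pattern is voicing of the final consonant: -i when the stem ends in a voiceless consonant (*wumegik*, *viket*, *hurufuf*); -a when the stem ends in a voiced consonant (*hepid*, *jusimaw*).
*azrok*: final consonant = /k/, voiceless → -i → *azroki*.
Since the final consonant of *depmad* is /d/ (voiced), it takes -a, giving *depmada*.

azroki, depmada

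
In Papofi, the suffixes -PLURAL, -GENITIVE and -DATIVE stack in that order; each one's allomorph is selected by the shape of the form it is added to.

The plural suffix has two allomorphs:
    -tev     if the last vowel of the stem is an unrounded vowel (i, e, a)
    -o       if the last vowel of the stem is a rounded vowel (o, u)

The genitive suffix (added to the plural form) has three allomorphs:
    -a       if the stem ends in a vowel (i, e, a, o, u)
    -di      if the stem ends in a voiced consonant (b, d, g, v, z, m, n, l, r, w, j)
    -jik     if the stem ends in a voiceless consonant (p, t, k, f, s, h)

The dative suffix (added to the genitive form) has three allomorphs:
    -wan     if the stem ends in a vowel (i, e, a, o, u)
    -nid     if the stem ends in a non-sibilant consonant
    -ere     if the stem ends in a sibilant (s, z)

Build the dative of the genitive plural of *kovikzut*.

*kovikzut* — last vowel /u/ (a rounded vowel) → -o → *kovikzuto*.
Since the final sound of the plural form *kovikzuto* is /o/ (a vowel), it takes -a, giving *kovikzutoa*.
The genitive form *kovikzutoa* — final sound /a/ (a vowel) → -wan → *kovikzutoawan*.

kovikzutoawan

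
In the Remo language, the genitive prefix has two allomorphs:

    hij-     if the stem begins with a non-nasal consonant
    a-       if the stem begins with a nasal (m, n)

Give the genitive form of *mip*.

Since the first consonant of *mip* is /m/ (a nasal), it takes a-, giving *amip*.

amip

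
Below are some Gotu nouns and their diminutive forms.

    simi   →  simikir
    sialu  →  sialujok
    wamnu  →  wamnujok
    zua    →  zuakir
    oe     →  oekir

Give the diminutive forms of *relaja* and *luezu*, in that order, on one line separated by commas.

The alternation tracks the last vowel of the stem — -jok when the last vowel of the stem is a rounded vowel (*sialu*, *wamnu*); -kir when the last vowel of the stem is an unrounded vowel (*simi*, *zua*, *oe*).
The last vowel of *relaja* is /a/, which is an unrounded vowel, so the suffix is -kir, giving *relajakir*.
*luezu*: last vowel = /u/, a rounded vowel → -jok → *luezujok*.

relajakir, luezujok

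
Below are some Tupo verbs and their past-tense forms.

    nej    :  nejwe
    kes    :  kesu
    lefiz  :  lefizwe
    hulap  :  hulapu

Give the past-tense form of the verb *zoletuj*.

zoletujwe

The suffix is conditioned by the final consonant: -u when the stem ends in a voiceless consonant (*kes*, *hulap*); -we when the stem ends in a voiced consonant (*nej*, *lefiz*).
The final consonant of *zoletuj* is /j/, which is voiced, so the suffix is -we, giving *zoletujwe*.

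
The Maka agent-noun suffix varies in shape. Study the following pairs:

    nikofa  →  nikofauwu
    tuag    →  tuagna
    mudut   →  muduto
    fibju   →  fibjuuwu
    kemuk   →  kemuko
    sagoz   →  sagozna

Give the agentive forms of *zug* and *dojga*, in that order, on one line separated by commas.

The pattern is voicing of the final sound: -o when the stem ends in a voiceless consonant (*mudut*, *kemuk*); -na when the stem ends in a voiced consonant (*tuag*, *sagoz*); -uwu when the stem ends in a vowel (*nikofa*, *fibju*).
The final sound of *zug* is /g/, which is a voiced consonant, so the suffix is -na, giving *zugna*.
The final sound of *dojga* is /a/, which is a vowel, so the suffix is -uwu, giving *dojgauwu*.

zugna, dojgauwu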